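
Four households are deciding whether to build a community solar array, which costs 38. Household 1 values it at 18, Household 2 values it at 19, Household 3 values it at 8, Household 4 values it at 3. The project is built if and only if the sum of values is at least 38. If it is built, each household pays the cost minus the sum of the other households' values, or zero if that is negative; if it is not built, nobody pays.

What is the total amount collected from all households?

Total value 48 ≥ cost 38, so it is built.
Household 1: others sum to 30; max(0, 38 - 30) = 8.
Household 2: others sum to 29; max(0, 38 - 29) = 9.
Household 3: others sum to 40; max(0, 38 - 40) = 0.
Household 4: others sum to 45; max(0, 38 - 45) = 0.
Total collected = 8 + 9 + 0 + 0 = 17.

17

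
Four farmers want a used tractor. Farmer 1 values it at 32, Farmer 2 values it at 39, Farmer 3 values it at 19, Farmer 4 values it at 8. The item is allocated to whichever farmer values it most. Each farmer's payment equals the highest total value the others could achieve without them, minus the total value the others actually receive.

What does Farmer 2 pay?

Farmer 2 has the highest value and receives the item.
Without Farmer 2, the item would go to the next-highest value, 32, so the others could achieve 32.
With Farmer 2 present and winning, the others receive nothing, so their total is 0.
Payment = 32 - 0 = 32.

32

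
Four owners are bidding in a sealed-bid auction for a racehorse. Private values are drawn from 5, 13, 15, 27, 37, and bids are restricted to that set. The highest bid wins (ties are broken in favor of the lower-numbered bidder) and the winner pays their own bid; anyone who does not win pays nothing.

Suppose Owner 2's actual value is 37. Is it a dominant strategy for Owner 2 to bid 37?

No

Consider the case where Owner 1 bids 5, Owner 3 bids 5 and Owner 4 bids 5.
Truthful bid 37: wins, pays 37, utility 37 - 37 = 0.
Bid 13 instead: wins, pays 13, utility 37 - 13 = 24.
Since 24 > 0, bidding 13 is strictly better here, so truthful bidding is not dominant.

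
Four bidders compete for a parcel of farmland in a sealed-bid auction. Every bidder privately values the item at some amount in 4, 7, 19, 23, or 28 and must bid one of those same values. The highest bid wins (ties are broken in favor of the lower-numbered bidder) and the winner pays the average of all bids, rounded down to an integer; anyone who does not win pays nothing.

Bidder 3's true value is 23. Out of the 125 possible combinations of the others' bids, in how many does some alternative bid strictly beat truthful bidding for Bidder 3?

Others bid (4, 4, 4): truth gives 15; bid 7 gives 19 > 15. Violating.
Others bid (4, 4, 7): truth gives 14; bid 7 gives 18 > 14. Violating.
Others bid (4, 4, 19): truth gives 11; bid 19 gives 12 > 11. Violating.
Others bid (4, 4, 28): truth gives 0; bid 28 gives 7 > 0. Violating.
Others bid (4, 4, 23): truth gives 10; no alternative beats it.
Others bid (4, 7, 23): truth gives 9; no alternative beats it.
(Checking all 125 profiles: 48 have a profitable deviation, 77 do not.)

48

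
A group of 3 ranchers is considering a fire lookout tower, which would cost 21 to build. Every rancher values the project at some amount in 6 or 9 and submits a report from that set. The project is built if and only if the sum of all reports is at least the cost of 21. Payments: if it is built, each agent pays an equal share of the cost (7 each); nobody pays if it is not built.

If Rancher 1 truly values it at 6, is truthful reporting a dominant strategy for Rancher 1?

Yes

Check each profile of the others' reports and compare truth against every alternative report.
Others report (6, 6): truth gives 0, best alternative gives -1.
Others report (6, 9): truth gives -1, best alternative gives -1.
Others report (9, 6): truth gives -1, best alternative gives -1.
Others report (9, 9): truth gives -1, best alternative gives -1.
In every case the truthful report is at least as good as any alternative, so it is a dominant strategy.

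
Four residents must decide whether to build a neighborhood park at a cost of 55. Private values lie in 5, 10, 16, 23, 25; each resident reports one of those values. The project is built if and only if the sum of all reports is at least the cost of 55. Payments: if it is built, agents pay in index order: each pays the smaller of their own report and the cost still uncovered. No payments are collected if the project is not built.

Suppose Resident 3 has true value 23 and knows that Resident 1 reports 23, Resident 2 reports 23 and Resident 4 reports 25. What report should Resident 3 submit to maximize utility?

Report 5: project built, pays 5, utility 23 - 5 = 18.
Report 10: project built, pays 9, utility 23 - 9 = 14.
Report 16: project built, pays 9, utility 23 - 9 = 14.
Report 23: project built, pays 9, utility 23 - 9 = 14.
Report 25: project built, pays 9, utility 23 - 9 = 14.
The best choice is 5 with utility 18.

5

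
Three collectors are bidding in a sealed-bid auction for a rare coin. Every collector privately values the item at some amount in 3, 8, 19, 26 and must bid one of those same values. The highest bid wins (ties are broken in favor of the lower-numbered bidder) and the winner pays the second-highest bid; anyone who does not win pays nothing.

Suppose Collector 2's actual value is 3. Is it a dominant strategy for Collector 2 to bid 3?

Yes

Check each profile of the others' bids and compare truth against every alternative bid.
Others bid (3, 8): truth gives 0, best alternative gives -5.
Others bid (3, 3): truth gives 0, best alternative gives 0.
Others bid (3, 19): truth gives 0, best alternative gives 0.
Others bid (3, 26): truth gives 0, best alternative gives 0.
Others bid (8, 3): truth gives 0, best alternative gives 0.
Others bid (8, 8): truth gives 0, best alternative gives 0.
(Remaining 10 profiles checked similarly; truth is weakly best in each.)
In every case the truthful bid is at least as good as any alternative, so it is a dominant strategy.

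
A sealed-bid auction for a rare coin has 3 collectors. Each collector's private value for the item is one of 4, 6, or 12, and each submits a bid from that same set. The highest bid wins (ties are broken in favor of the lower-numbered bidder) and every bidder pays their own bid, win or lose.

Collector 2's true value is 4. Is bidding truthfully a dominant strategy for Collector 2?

Consider the case where Collector 1 bids 4 and Collector 3 bids 4.
Truthful bid 4: loses but pays 4, utility -4.
Bid 6 instead: wins, pays 6, utility 4 - 6 = -2.
Since -2 > -4, bidding 6 is strictly better here, so truthful bidding is not dominant.

No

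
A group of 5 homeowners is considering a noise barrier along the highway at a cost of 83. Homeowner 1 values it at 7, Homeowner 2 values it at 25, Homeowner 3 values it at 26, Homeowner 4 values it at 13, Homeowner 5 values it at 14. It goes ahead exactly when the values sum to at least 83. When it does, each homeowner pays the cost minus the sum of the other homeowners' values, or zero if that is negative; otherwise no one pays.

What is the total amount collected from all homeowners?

Total value 85 ≥ cost 83, so it is built.
Homeowner 1: others sum to 78; max(0, 83 - 78) = 5.
Homeowner 2: others sum to 60; max(0, 83 - 60) = 23.
Homeowner 3: others sum to 59; max(0, 83 - 59) = 24.
Homeowner 4: others sum to 72; max(0, 83 - 72) = 11.
Homeowner 5: others sum to 71; max(0, 83 - 71) = 12.
Total collected = 5 + 23 + 24 + 11 + 12 = 75.

75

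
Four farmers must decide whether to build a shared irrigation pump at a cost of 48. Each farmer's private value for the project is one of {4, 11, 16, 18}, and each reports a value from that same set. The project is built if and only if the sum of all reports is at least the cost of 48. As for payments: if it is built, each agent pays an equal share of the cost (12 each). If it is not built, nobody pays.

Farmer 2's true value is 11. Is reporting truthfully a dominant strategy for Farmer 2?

No

Consider the case where Farmer 1 reports 4, Farmer 3 reports 16 and Farmer 4 reports 18.
Truthful report 11: project built, pays 12, utility 11 - 12 = -1.
Report 4 instead: project not built, utility 0.
Since 0 > -1, reporting 4 is strictly better here, so truthful reporting is not dominant.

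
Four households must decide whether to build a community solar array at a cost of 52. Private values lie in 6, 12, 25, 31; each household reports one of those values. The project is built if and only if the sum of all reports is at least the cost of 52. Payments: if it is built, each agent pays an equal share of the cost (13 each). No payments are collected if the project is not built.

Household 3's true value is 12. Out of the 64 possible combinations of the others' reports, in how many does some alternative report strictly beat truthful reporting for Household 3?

9

Others report (6, 6, 31): truth gives -1; report 6 gives 0 > -1. Violating.
Others report (6, 12, 25): truth gives -1; report 6 gives 0 > -1. Violating.
Others report (6, 25, 12): truth gives -1; report 6 gives 0 > -1. Violating.
Others report (6, 31, 6): truth gives -1; report 6 gives 0 > -1. Violating.
Others report (6, 6, 6): truth gives 0; no alternative beats it.
Others report (6, 6, 12): truth gives 0; no alternative beats it.
(Checking all 64 profiles: 9 have a profitable deviation, 55 do not.)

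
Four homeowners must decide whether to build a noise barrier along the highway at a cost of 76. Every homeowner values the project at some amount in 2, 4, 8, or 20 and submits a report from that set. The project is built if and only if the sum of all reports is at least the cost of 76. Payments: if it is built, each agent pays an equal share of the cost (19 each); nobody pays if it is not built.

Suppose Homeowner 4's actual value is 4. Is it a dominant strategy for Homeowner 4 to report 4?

Yes

Check each profile of the others' reports and compare truth against every alternative report.
Others report (2, 2, 2): truth gives 0, best alternative gives 0.
Others report (2, 2, 4): truth gives 0, best alternative gives 0.
Others report (2, 2, 8): truth gives 0, best alternative gives 0.
Others report (2, 2, 20): truth gives 0, best alternative gives 0.
Others report (2, 4, 2): truth gives 0, best alternative gives 0.
Others report (2, 4, 4): truth gives 0, best alternative gives 0.
(Remaining 58 profiles checked similarly; truth is weakly best in each.)
In every case the truthful report is at least as good as any alternative, so it is a dominant strategy.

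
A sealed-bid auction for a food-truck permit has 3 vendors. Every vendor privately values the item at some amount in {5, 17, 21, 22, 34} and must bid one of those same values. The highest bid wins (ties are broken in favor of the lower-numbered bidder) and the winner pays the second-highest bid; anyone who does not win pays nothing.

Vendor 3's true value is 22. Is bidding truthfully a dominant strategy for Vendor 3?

Yes

Check each profile of the others' bids and compare truth against every alternative bid.
Others bid (5, 5): truth gives 17, best alternative gives 17.
Others bid (5, 17): truth gives 5, best alternative gives 5.
Others bid (17, 5): truth gives 5, best alternative gives 5.
Others bid (17, 17): truth gives 5, best alternative gives 5.
Others bid (5, 21): truth gives 1, best alternative gives 1.
Others bid (17, 21): truth gives 1, best alternative gives 1.
(Remaining 19 profiles checked similarly; truth is weakly best in each.)
In every case the truthful bid is at least as good as any alternative, so it is a dominant strategy.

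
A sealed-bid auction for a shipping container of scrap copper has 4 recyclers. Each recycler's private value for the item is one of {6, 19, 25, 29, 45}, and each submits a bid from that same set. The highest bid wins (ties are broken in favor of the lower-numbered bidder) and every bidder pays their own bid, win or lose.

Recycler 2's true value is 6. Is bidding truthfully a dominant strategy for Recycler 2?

Yes

Check each profile of the others' bids and compare truth against every alternative bid.
Others bid (6, 6, 25): truth gives -6, best alternative gives -19.
Others bid (6, 6, 29): truth gives -6, best alternative gives -19.
Others bid (6, 6, 45): truth gives -6, best alternative gives -19.
Others bid (6, 19, 25): truth gives -6, best alternative gives -19.
Others bid (6, 19, 29): truth gives -6, best alternative gives -19.
Others bid (6, 19, 45): truth gives -6, best alternative gives -19.
(Remaining 119 profiles checked similarly; truth is weakly best in each.)
In every case the truthful bid is at least as good as any alternative, so it is a dominant strategy.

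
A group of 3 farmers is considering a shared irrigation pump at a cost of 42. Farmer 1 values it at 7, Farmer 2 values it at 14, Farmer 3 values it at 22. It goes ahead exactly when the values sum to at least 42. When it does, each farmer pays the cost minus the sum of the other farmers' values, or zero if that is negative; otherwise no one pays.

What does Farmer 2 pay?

13

Total value 43 ≥ cost 42, so the project is built.
The other farmers' values sum to 29.
Cost minus that sum is 42 - 29 = 13.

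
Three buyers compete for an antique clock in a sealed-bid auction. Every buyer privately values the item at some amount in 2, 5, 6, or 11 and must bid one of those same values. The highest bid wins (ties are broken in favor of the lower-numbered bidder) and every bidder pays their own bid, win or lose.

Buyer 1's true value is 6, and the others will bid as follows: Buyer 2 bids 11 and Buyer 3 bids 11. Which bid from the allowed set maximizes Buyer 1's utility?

2

Bid 2: loses but pays 2, utility -2.
Bid 5: loses but pays 5, utility -5.
Bid 6: loses but pays 6, utility -6.
Bid 11: wins, pays 11, utility 6 - 11 = -5.
The best choice is 2 with utility -2.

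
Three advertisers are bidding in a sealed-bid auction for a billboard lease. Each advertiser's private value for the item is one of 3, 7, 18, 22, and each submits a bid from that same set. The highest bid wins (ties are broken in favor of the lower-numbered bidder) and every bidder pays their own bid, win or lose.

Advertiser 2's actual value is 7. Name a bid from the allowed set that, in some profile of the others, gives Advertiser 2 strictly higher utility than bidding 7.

Suppose Advertiser 1 bids 3 and Advertiser 3 bids 18.
Bid 7: loses but pays 7, utility -7.
Bid 3: loses but pays 3, utility -3.
So bidding 3 beats truth here (-3 > -7).

3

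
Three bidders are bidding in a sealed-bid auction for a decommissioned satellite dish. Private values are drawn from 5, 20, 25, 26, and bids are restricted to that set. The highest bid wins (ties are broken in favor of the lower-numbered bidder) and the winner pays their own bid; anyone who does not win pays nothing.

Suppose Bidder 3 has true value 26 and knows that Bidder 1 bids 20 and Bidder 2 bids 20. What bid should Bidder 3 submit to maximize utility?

25

Bid 5: loses, pays 0, utility 0.
Bid 20: loses, pays 0, utility 0.
Bid 25: wins, pays 25, utility 26 - 25 = 1.
Bid 26: wins, pays 26, utility 26 - 26 = 0.
The best choice is 25 with utility 1.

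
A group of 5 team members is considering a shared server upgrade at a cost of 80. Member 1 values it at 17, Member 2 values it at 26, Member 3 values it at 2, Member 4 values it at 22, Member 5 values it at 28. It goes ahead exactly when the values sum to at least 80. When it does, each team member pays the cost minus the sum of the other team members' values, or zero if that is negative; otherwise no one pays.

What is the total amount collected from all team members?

Total value 95 ≥ cost 80, so it is built.
Member 1: others sum to 78; max(0, 80 - 78) = 2.
Member 2: others sum to 69; max(0, 80 - 69) = 11.
Member 3: others sum to 93; max(0, 80 - 93) = 0.
Member 4: others sum to 73; max(0, 80 - 73) = 7.
Member 5: others sum to 67; max(0, 80 - 67) = 13.
Total collected = 2 + 11 + 0 + 7 + 13 = 33.

33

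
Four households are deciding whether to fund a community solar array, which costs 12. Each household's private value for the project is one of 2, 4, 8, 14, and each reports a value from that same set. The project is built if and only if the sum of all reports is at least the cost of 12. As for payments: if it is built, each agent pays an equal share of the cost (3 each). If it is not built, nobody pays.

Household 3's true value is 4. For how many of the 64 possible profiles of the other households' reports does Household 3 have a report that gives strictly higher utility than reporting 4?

Others report (2, 2, 2): truth gives 0; report 8 gives 1 > 0. Violating.
Others report (2, 2, 4): truth gives 1; no alternative beats it.
Others report (2, 2, 8): truth gives 1; no alternative beats it.
(Checking all 64 profiles: 1 has a profitable deviation, 63 do not.)

1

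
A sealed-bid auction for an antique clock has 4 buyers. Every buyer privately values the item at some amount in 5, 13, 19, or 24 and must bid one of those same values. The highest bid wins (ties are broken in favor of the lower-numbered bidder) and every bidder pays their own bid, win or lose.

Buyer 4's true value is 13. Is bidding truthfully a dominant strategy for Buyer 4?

Consider the case where Buyer 1 bids 5, Buyer 2 bids 5 and Buyer 3 bids 13.
Truthful bid 13: loses but pays 13, utility -13.
Bid 5 instead: loses but pays 5, utility -5.
Since -5 > -13, bidding 5 is strictly better here, so truthful bidding is not dominant.

No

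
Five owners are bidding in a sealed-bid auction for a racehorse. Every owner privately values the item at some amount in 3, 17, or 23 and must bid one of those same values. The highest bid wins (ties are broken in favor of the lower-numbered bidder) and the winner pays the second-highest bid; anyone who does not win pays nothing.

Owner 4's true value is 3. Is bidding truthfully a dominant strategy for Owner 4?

Check each profile of the others' bids and compare truth against every alternative bid.
Others bid (3, 3, 3, 17): truth gives 0, best alternative gives -14.
Others bid (3, 3, 3, 3): truth gives 0, best alternative gives 0.
Others bid (3, 3, 3, 23): truth gives 0, best alternative gives 0.
Others bid (3, 3, 17, 3): truth gives 0, best alternative gives 0.
Others bid (3, 3, 17, 17): truth gives 0, best alternative gives 0.
Others bid (3, 3, 17, 23): truth gives 0, best alternative gives 0.
(Remaining 75 profiles checked similarly; truth is weakly best in each.)
In every case the truthful bid is at least as good as any alternative, so it is a dominant strategy.

Yes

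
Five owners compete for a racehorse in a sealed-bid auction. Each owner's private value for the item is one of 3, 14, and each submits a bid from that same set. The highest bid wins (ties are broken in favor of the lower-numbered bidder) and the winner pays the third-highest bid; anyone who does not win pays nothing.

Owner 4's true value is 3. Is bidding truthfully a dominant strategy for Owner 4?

Check each profile of the others' bids and compare truth against every alternative bid.
Others bid (3, 3, 3, 3): truth gives 0, best alternative gives 0.
Others bid (3, 3, 3, 14): truth gives 0, best alternative gives 0.
Others bid (3, 3, 14, 3): truth gives 0, best alternative gives 0.
Others bid (3, 3, 14, 14): truth gives 0, best alternative gives 0.
Others bid (3, 14, 3, 3): truth gives 0, best alternative gives 0.
Others bid (3, 14, 3, 14): truth gives 0, best alternative gives 0.
(Remaining 10 profiles checked similarly; truth is weakly best in each.)
In every case the truthful bid is at least as good as any alternative, so it is a dominant strategy.

Yes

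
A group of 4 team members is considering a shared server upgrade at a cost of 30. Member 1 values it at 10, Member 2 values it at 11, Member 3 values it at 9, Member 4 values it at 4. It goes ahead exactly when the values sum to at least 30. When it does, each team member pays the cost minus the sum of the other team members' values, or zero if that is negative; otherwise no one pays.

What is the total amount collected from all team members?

Total value 34 ≥ cost 30, so it is built.
Member 1: others sum to 24; max(0, 30 - 24) = 6.
Member 2: others sum to 23; max(0, 30 - 23) = 7.
Member 3: others sum to 25; max(0, 30 - 25) = 5.
Member 4: others sum to 30; max(0, 30 - 30) = 0.
Total collected = 6 + 7 + 5 + 0 = 18.

18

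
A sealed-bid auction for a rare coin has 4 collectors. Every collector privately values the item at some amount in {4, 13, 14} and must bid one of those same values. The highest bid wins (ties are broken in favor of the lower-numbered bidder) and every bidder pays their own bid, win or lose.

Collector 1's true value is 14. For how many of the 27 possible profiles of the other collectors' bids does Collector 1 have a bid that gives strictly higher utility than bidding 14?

8

Others bid (4, 4, 4): truth gives 0; bid 4 gives 10 > 0. Violating.
Others bid (4, 4, 13): truth gives 0; bid 13 gives 1 > 0. Violating.
Others bid (4, 13, 4): truth gives 0; bid 13 gives 1 > 0. Violating.
Others bid (4, 13, 13): truth gives 0; bid 13 gives 1 > 0. Violating.
Others bid (4, 4, 14): truth gives 0; no alternative beats it.
Others bid (4, 13, 14): truth gives 0; no alternative beats it.
(Checking all 27 profiles: 8 have a profitable deviation, 19 do not.)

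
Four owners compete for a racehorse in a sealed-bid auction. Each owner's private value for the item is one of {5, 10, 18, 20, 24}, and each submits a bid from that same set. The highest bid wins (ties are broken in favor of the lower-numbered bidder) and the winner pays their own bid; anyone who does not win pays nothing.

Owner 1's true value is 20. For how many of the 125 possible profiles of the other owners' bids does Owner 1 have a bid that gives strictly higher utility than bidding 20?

27

Others bid (5, 5, 5): truth gives 0; bid 5 gives 15 > 0. Violating.
Others bid (5, 5, 10): truth gives 0; bid 10 gives 10 > 0. Violating.
Others bid (5, 5, 18): truth gives 0; bid 18 gives 2 > 0. Violating.
Others bid (5, 10, 5): truth gives 0; bid 10 gives 10 > 0. Violating.
Others bid (5, 5, 20): truth gives 0; no alternative beats it.
Others bid (5, 5, 24): truth gives 0; no alternative beats it.
(Checking all 125 profiles: 27 have a profitable deviation, 98 do not.)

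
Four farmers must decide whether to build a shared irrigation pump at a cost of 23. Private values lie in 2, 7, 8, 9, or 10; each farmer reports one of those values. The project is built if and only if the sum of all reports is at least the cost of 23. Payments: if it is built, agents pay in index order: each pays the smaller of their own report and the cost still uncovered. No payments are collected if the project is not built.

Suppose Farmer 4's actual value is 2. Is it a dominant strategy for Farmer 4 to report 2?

Yes

Check each profile of the others' reports and compare truth against every alternative report.
Others report (2, 7, 7): truth gives 0, best alternative gives -5.
Others report (7, 2, 7): truth gives 0, best alternative gives -5.
Others report (7, 7, 2): truth gives 0, best alternative gives -5.
Others report (2, 7, 8): truth gives 0, best alternative gives -4.
Others report (2, 8, 7): truth gives 0, best alternative gives -4.
Others report (7, 2, 8): truth gives 0, best alternative gives -4.
(Remaining 119 profiles checked similarly; truth is weakly best in each.)
In every case the truthful report is at least as good as any alternative, so it is a dominant strategy.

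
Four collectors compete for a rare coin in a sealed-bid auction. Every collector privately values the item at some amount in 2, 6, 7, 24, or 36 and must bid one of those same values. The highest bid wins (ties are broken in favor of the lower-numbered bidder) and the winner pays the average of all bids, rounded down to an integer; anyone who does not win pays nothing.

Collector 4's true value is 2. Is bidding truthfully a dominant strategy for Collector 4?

Yes

Check each profile of the others' bids and compare truth against every alternative bid.
Others bid (2, 2, 2): truth gives 0, best alternative gives -1.
Others bid (2, 2, 6): truth gives 0, best alternative gives 0.
Others bid (2, 2, 7): truth gives 0, best alternative gives 0.
Others bid (2, 2, 24): truth gives 0, best alternative gives 0.
Others bid (2, 2, 36): truth gives 0, best alternative gives 0.
Others bid (2, 6, 2): truth gives 0, best alternative gives 0.
(Remaining 119 profiles checked similarly; truth is weakly best in each.)
In every case the truthful bid is at least as good as any alternative, so it is a dominant strategy.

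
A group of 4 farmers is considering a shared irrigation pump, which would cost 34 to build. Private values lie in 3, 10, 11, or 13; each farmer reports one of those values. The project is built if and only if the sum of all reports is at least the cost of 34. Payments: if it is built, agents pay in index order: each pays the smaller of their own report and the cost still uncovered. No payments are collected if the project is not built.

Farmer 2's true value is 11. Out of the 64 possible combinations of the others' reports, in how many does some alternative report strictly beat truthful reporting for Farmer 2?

Others report (3, 10, 11): truth gives 0; report 10 gives 1 > 0. Violating.
Others report (3, 10, 13): truth gives 0; report 10 gives 1 > 0. Violating.
Others report (3, 11, 10): truth gives 0; report 10 gives 1 > 0. Violating.
Others report (3, 11, 11): truth gives 0; report 10 gives 1 > 0. Violating.
Others report (3, 3, 3): truth gives 0; no alternative beats it.
Others report (3, 3, 10): truth gives 0; no alternative beats it.
(Checking all 64 profiles: 51 have a profitable deviation, 13 do not.)

51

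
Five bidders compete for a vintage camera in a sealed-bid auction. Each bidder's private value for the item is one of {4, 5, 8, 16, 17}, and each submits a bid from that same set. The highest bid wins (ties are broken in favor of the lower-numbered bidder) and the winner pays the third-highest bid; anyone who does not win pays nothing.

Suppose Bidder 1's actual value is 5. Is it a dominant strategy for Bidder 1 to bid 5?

No

Consider the case where Bidder 2 bids 4, Bidder 3 bids 4, Bidder 4 bids 4 and Bidder 5 bids 8.
Truthful bid 5: loses, pays 0, utility 0.
Bid 8 instead: wins, pays 4, utility 5 - 4 = 1.
Since 1 > 0, bidding 8 is strictly better here, so truthful bidding is not dominant.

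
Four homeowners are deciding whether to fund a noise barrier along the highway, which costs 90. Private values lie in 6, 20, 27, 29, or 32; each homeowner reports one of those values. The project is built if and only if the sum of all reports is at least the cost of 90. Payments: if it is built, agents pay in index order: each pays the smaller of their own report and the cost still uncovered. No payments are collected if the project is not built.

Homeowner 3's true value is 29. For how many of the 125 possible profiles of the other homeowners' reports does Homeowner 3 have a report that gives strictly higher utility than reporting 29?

Others report (6, 27, 32): truth gives 0; report 27 gives 2 > 0. Violating.
Others report (6, 29, 29): truth gives 0; report 27 gives 2 > 0. Violating.
Others report (6, 29, 32): truth gives 0; report 27 gives 2 > 0. Violating.
Others report (6, 32, 27): truth gives 0; report 27 gives 2 > 0. Violating.
Others report (6, 6, 6): truth gives 0; no alternative beats it.
Others report (6, 6, 20): truth gives 0; no alternative beats it.
(Checking all 125 profiles: 81 have a profitable deviation, 44 do not.)

81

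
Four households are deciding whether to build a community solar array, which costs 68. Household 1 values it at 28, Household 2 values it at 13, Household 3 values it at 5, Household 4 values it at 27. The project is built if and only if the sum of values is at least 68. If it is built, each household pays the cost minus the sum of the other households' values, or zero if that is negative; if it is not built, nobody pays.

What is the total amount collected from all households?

Total value 73 ≥ cost 68, so it is built.
Household 1: others sum to 45; max(0, 68 - 45) = 23.
Household 2: others sum to 60; max(0, 68 - 60) = 8.
Household 3: others sum to 68; max(0, 68 - 68) = 0.
Household 4: others sum to 46; max(0, 68 - 46) = 22.
Total collected = 23 + 8 + 0 + 22 = 53.

53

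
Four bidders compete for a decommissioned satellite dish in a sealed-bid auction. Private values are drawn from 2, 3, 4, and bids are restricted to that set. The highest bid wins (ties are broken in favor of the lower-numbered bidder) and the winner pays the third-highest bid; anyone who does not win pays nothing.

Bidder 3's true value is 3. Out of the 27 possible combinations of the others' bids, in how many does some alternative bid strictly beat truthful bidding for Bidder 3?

3

Others bid (2, 2, 4): truth gives 0; bid 4 gives 1 > 0. Violating.
Others bid (2, 3, 2): truth gives 0; bid 4 gives 1 > 0. Violating.
Others bid (3, 2, 2): truth gives 0; bid 4 gives 1 > 0. Violating.
Others bid (2, 2, 2): truth gives 1; no alternative beats it.
Others bid (2, 2, 3): truth gives 1; no alternative beats it.
(Checking all 27 profiles: 3 have a profitable deviation, 24 do not.)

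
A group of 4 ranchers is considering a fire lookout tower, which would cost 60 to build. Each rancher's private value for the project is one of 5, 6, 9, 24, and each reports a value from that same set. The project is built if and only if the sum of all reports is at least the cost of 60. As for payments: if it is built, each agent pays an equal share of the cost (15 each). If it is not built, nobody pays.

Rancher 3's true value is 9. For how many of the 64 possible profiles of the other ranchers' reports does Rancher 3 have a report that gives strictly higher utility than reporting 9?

6

Others report (5, 24, 24): truth gives -6; report 5 gives 0 > -6. Violating.
Others report (6, 24, 24): truth gives -6; report 5 gives 0 > -6. Violating.
Others report (24, 5, 24): truth gives -6; report 5 gives 0 > -6. Violating.
Others report (24, 6, 24): truth gives -6; report 5 gives 0 > -6. Violating.
Others report (5, 5, 5): truth gives 0; no alternative beats it.
Others report (5, 5, 6): truth gives 0; no alternative beats it.
(Checking all 64 profiles: 6 have a profitable deviation, 58 do not.)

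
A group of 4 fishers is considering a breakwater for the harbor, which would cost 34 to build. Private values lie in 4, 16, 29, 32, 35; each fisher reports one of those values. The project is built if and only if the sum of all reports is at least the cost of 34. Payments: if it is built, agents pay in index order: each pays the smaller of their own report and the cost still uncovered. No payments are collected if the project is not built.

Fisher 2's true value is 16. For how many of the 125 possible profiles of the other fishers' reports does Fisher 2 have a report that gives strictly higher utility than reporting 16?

Others report (4, 4, 29): truth gives 0; report 4 gives 12 > 0. Violating.
Others report (4, 4, 32): truth gives 0; report 4 gives 12 > 0. Violating.
Others report (4, 4, 35): truth gives 0; report 4 gives 12 > 0. Violating.
Others report (4, 16, 16): truth gives 0; report 4 gives 12 > 0. Violating.
Others report (4, 4, 4): truth gives 0; no alternative beats it.
Others report (4, 4, 16): truth gives 0; no alternative beats it.
(Checking all 125 profiles: 71 have a profitable deviation, 54 do not.)

71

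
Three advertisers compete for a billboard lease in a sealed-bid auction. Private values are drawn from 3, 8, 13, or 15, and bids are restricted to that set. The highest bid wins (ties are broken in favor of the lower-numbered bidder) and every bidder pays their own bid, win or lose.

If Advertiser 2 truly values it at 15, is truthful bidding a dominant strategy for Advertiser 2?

No

Consider the case where Advertiser 1 bids 3 and Advertiser 3 bids 3.
Truthful bid 15: wins, pays 15, utility 15 - 15 = 0.
Bid 8 instead: wins, pays 8, utility 15 - 8 = 7.
Since 7 > 0, bidding 8 is strictly better here, so truthful bidding is not dominant.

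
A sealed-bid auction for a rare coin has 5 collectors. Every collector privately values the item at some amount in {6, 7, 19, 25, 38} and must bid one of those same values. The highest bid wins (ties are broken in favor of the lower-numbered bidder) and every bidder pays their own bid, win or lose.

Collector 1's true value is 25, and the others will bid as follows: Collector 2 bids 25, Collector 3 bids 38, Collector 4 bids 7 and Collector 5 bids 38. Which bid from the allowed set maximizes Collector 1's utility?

Bid 6: loses but pays 6, utility -6.
Bid 7: loses but pays 7, utility -7.
Bid 19: loses but pays 19, utility -19.
Bid 25: loses but pays 25, utility -25.
Bid 38: wins, pays 38, utility 25 - 38 = -13.
The best choice is 6 with utility -6.

6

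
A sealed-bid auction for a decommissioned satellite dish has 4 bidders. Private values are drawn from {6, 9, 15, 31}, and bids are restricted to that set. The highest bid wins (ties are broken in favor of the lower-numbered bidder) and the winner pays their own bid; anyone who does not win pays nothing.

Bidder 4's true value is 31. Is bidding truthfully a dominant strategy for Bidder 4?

Consider the case where Bidder 1 bids 6, Bidder 2 bids 6 and Bidder 3 bids 6.
Truthful bid 31: wins, pays 31, utility 31 - 31 = 0.
Bid 9 instead: wins, pays 9, utility 31 - 9 = 22.
Since 22 > 0, bidding 9 is strictly better here, so truthful bidding is not dominant.

No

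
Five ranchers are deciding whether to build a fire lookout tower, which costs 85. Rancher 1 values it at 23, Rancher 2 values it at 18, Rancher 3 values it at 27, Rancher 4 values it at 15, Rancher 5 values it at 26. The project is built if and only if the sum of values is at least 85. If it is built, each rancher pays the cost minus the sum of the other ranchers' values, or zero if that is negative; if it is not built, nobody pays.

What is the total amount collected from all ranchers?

5

Total value 109 ≥ cost 85, so it is built.
Rancher 1: others sum to 86; max(0, 85 - 86) = 0.
Rancher 2: others sum to 91; max(0, 85 - 91) = 0.
Rancher 3: others sum to 82; max(0, 85 - 82) = 3.
Rancher 4: others sum to 94; max(0, 85 - 94) = 0.
Rancher 5: others sum to 83; max(0, 85 - 83) = 2.
Total collected = 0 + 0 + 3 + 0 + 2 = 5.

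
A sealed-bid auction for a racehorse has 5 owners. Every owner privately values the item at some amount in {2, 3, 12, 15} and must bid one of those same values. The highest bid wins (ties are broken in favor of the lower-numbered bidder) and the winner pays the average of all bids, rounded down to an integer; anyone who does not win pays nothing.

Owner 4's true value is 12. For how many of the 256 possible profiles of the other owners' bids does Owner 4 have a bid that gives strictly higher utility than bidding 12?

Others bid (2, 2, 2, 2): truth gives 8; bid 3 gives 10 > 8. Violating.
Others bid (2, 2, 2, 3): truth gives 8; bid 3 gives 10 > 8. Violating.
Others bid (2, 2, 2, 15): truth gives 0; bid 15 gives 5 > 0. Violating.
Others bid (2, 2, 3, 15): truth gives 0; bid 15 gives 5 > 0. Violating.
Others bid (2, 2, 2, 12): truth gives 6; no alternative beats it.
Others bid (2, 2, 3, 2): truth gives 8; no alternative beats it.
(Checking all 256 profiles: 84 have a profitable deviation, 172 do not.)

84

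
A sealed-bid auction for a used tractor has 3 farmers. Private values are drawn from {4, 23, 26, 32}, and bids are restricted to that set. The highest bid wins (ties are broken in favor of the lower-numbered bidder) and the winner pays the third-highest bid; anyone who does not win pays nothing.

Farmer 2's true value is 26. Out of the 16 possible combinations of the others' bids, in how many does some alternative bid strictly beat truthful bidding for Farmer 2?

4

Others bid (4, 32): truth gives 0; bid 32 gives 22 > 0. Violating.
Others bid (23, 32): truth gives 0; bid 32 gives 3 > 0. Violating.
Others bid (26, 4): truth gives 0; bid 32 gives 22 > 0. Violating.
Others bid (26, 23): truth gives 0; bid 32 gives 3 > 0. Violating.
Others bid (4, 4): truth gives 22; no alternative beats it.
Others bid (4, 23): truth gives 22; no alternative beats it.
(Checking all 16 profiles: 4 have a profitable deviation, 12 do not.)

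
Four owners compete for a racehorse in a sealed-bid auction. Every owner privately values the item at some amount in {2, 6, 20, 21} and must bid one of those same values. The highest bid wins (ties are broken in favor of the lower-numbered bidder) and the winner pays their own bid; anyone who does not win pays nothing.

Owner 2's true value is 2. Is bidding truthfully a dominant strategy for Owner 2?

Check each profile of the others' bids and compare truth against every alternative bid.
Others bid (2, 2, 2): truth gives 0, best alternative gives -4.
Others bid (2, 2, 6): truth gives 0, best alternative gives -4.
Others bid (2, 6, 2): truth gives 0, best alternative gives -4.
Others bid (2, 6, 6): truth gives 0, best alternative gives -4.
Others bid (2, 2, 20): truth gives 0, best alternative gives 0.
Others bid (2, 2, 21): truth gives 0, best alternative gives 0.
(Remaining 58 profiles checked similarly; truth is weakly best in each.)
In every case the truthful bid is at least as good as any alternative, so it is a dominant strategy.

Yes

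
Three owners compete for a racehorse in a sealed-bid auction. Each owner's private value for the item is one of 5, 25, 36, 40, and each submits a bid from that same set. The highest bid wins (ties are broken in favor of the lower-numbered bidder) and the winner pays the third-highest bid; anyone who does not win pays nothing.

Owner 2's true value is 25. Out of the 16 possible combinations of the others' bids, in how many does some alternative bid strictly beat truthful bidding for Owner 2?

Others bid (5, 36): truth gives 0; bid 36 gives 20 > 0. Violating.
Others bid (5, 40): truth gives 0; bid 40 gives 20 > 0. Violating.
Others bid (25, 5): truth gives 0; bid 36 gives 20 > 0. Violating.
Others bid (36, 5): truth gives 0; bid 40 gives 20 > 0. Violating.
Others bid (5, 5): truth gives 20; no alternative beats it.
Others bid (5, 25): truth gives 20; no alternative beats it.
(Checking all 16 profiles: 4 have a profitable deviation, 12 do not.)

4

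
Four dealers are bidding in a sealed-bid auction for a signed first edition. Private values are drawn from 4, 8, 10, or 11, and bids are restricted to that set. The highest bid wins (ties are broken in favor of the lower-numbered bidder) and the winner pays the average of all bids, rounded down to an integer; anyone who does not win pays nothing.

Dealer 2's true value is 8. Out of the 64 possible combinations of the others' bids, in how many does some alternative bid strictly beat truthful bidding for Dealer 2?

8

Others bid (4, 4, 10): truth gives 0; bid 10 gives 1 > 0. Violating.
Others bid (4, 4, 11): truth gives 0; bid 11 gives 1 > 0. Violating.
Others bid (4, 10, 4): truth gives 0; bid 10 gives 1 > 0. Violating.
Others bid (4, 11, 4): truth gives 0; bid 11 gives 1 > 0. Violating.
Others bid (4, 4, 4): truth gives 3; no alternative beats it.
Others bid (4, 4, 8): truth gives 2; no alternative beats it.
(Checking all 64 profiles: 8 have a profitable deviation, 56 do not.)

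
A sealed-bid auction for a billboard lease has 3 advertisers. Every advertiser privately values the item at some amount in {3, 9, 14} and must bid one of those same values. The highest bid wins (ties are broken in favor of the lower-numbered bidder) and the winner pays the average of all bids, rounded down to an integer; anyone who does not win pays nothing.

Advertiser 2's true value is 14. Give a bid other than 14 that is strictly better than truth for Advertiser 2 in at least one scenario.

9

Suppose Advertiser 1 bids 3 and Advertiser 3 bids 3.
Bid 14: wins, pays 6, utility 14 - 6 = 8.
Bid 9: wins, pays 5, utility 14 - 5 = 9.
So bidding 9 beats truth here (9 > 8).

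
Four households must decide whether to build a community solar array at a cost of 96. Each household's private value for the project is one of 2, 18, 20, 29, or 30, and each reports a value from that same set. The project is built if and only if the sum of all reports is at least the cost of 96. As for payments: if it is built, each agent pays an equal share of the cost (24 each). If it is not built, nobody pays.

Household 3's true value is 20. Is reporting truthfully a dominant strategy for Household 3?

Consider the case where Household 1 reports 18, Household 2 reports 29 and Household 4 reports 29.
Truthful report 20: project built, pays 24, utility 20 - 24 = -4.
Report 2 instead: project not built, utility 0.
Since 0 > -4, reporting 2 is strictly better here, so truthful reporting is not dominant.

No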